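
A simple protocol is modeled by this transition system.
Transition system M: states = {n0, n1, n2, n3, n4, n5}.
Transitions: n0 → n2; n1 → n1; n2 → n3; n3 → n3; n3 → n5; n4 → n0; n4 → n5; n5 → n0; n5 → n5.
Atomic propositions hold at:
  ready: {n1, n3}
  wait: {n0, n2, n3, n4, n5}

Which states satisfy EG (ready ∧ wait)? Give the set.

{n3}

Sat(ready ∧ wait) = {n3}
EG (ready ∧ wait): greatest fixpoint, start Z0 = {n3}, keep only states in Sat with some successor in Z. Already a fixed point.
Sat(EG (ready ∧ wait)) = {n3}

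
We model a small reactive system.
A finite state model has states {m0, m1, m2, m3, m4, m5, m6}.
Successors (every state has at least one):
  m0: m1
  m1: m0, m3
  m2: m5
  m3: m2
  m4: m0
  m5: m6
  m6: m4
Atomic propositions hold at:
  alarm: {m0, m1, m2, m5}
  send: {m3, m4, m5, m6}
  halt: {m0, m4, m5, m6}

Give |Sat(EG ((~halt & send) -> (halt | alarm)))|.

6

Sat(~halt) = {m1, m2, m3}
Sat(~halt & send) = {m3}
Sat(halt | alarm) = {m0, m1, m2, m4, m5, m6}
Sat((~halt & send) -> (halt | alarm)) = {m0, m1, m2, m4, m5, m6}
EG ((~halt & send) -> (halt | alarm)): greatest fixpoint, start Z0 = {m0, m1, m2, m4, m5, m6}, keep only states in Sat with some successor in Z. Already a fixed point.
Sat(EG ((~halt & send) -> (halt | alarm))) = {m0, m1, m2, m4, m5, m6}
|Sat(EG ((~halt & send) -> (halt | alarm)))| = |{m0, m1, m2, m4, m5, m6}| = 6.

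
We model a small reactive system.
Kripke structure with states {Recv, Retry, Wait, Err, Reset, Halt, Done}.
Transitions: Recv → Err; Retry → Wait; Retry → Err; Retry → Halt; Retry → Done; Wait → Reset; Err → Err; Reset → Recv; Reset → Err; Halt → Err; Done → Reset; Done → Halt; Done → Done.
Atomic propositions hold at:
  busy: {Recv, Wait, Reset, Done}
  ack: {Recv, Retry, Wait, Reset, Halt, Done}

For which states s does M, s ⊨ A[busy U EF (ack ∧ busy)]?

{Recv, Retry, Wait, Reset, Done}

Sat(ack ∧ busy) = {Recv, Wait, Reset, Done}
EF (ack ∧ busy): least fixpoint, start Z0 = {Recv, Wait, Reset, Done}, add states with some successor in Z. Z1 = {Recv, Retry, Wait, Reset, Done}; fixed.
Sat(EF (ack ∧ busy)) = {Recv, Retry, Wait, Reset, Done}
A[busy U EF (ack ∧ busy)]: least fixpoint, start Z0 = Sat(EF (ack ∧ busy)) = {Recv, Retry, Wait, Reset, Done}, add states in Sat(busy) with every successor in Z. Already a fixed point.
Sat(A[busy U EF (ack ∧ busy)]) = {Recv, Retry, Wait, Reset, Done}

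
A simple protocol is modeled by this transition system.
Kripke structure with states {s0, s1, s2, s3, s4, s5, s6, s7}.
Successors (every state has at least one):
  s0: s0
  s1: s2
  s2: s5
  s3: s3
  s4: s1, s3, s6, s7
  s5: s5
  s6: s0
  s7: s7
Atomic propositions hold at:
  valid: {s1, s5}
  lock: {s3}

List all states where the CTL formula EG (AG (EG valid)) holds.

{s5}

EG valid: greatest fixpoint, start Z0 = {s1, s5}, keep only states in Sat with some successor in Z. Z1 = {s5}; fixed.
Sat(EG valid) = {s5}
AG (EG valid): greatest fixpoint, start Z0 = {s5}, keep only states in Sat with every successor in Z. Already a fixed point.
Sat(AG (EG valid)) = {s5}
EG (AG (EG valid)): greatest fixpoint, start Z0 = {s5}, keep only states in Sat with some successor in Z. Already a fixed point.
Sat(EG (AG (EG valid))) = {s5}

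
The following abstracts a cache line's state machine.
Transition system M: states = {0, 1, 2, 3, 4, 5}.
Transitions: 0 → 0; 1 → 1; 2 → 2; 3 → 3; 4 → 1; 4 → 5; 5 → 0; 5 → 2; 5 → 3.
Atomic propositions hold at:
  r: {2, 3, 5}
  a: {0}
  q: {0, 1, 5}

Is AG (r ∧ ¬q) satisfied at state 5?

Sat(¬q) = {2, 3, 4}
Sat(r ∧ ¬q) = {2, 3}
AG (r ∧ ¬q): greatest fixpoint, start Z0 = {2, 3}, keep only states in Sat with every successor in Z. Already a fixed point.
Sat(AG (r ∧ ¬q)) = {2, 3}
5 ∉ Sat(AG (r ∧ ¬q)) = {2, 3}, so the formula does not hold at 5.

No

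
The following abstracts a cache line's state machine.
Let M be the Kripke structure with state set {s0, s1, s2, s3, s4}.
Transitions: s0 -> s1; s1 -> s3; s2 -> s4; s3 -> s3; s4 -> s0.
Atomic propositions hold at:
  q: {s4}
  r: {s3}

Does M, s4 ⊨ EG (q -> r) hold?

Sat(q -> r) = {s0, s1, s2, s3}
EG (q -> r): greatest fixpoint, start Z0 = {s0, s1, s2, s3}, keep only states in Sat with some successor in Z. Z1 = {s0, s1, s3}; fixed.
Sat(EG (q -> r)) = {s0, s1, s3}
s4 ∉ Sat(EG (q -> r)) = {s0, s1, s3}, so the formula does not hold at s4.

No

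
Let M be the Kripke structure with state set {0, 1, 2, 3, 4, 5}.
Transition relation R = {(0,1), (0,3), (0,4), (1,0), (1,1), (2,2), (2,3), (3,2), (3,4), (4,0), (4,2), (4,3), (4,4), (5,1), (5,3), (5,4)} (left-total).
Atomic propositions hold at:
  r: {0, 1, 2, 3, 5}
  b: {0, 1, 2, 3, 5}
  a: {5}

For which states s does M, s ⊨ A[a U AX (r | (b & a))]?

Sat(b & a) = {5}
Sat(r | (b & a)) = {0, 1, 2, 3, 5}
Sat(AX (r | (b & a))) = {s : every successor in {0, 1, 2, 3, 5}} = {1, 2}
A[a U AX (r | (b & a))]: least fixpoint, start Z0 = Sat(AX (r | (b & a))) = {1, 2}, add states in Sat(a) with every successor in Z. Already a fixed point.
Sat(A[a U AX (r | (b & a))]) = {1, 2}

{1, 2}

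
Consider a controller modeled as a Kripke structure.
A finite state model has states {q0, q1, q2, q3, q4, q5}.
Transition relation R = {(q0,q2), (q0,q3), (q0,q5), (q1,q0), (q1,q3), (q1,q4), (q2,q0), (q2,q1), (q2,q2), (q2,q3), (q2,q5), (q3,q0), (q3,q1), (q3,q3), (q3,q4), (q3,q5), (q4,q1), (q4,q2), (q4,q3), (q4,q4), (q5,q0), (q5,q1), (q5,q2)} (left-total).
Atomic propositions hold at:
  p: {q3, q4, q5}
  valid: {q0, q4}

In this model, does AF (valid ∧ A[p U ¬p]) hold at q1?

Sat(¬p) = {q0, q1, q2}
A[p U ¬p]: least fixpoint, start Z0 = Sat(¬p) = {q0, q1, q2}, add states in Sat(p) with every successor in Z. Z1 = {q0, q1, q2, q5}; fixed.
Sat(A[p U ¬p]) = {q0, q1, q2, q5}
Sat(valid ∧ A[p U ¬p]) = {q0}
AF (valid ∧ A[p U ¬p]): least fixpoint, start Z0 = {q0}, add states with every successor in Z. Already a fixed point.
Sat(AF (valid ∧ A[p U ¬p])) = {q0}
q1 ∉ Sat(AF (valid ∧ A[p U ¬p])) = {q0}, so the formula does not hold at q1.

No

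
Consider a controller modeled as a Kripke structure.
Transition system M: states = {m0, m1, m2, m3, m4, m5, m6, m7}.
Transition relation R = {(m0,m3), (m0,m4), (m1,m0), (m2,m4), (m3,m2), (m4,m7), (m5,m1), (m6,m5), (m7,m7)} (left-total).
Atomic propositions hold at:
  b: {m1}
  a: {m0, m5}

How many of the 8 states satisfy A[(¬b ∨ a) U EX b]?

Sat(¬b) = {m0, m2, m3, m4, m5, m6, m7}
Sat(¬b ∨ a) = {m0, m2, m3, m4, m5, m6, m7}
Sat(EX b) = {s : some successor in {m1}} = {m5}
A[(¬b ∨ a) U EX b]: least fixpoint, start Z0 = Sat(EX b) = {m5}, add states in Sat(¬b ∨ a) with every successor in Z. Z1 = {m5, m6}; fixed.
Sat(A[(¬b ∨ a) U EX b]) = {m5, m6}
|Sat(A[(¬b ∨ a) U EX b])| = |{m5, m6}| = 2.

2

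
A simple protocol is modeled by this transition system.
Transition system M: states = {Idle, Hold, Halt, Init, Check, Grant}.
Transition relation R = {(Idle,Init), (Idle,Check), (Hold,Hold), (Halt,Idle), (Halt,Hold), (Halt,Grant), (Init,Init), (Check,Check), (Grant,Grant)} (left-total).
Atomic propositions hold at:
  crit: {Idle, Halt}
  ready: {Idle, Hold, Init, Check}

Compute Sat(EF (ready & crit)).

Sat(ready & crit) = {Idle}
EF (ready & crit): least fixpoint, start Z0 = {Idle}, add states with some successor in Z. Z1 = {Idle, Halt}; fixed.
Sat(EF (ready & crit)) = {Idle, Halt}

{Idle, Halt}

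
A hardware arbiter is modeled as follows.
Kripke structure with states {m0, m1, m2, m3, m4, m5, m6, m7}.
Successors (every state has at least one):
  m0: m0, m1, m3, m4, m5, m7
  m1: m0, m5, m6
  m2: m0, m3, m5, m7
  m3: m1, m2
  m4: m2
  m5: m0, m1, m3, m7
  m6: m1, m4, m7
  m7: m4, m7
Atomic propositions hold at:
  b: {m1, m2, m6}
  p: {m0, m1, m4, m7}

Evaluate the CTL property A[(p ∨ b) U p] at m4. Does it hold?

Sat(p ∨ b) = {m0, m1, m2, m4, m6, m7}
A[(p ∨ b) U p]: least fixpoint, start Z0 = Sat(p) = {m0, m1, m4, m7}, add states in Sat(p ∨ b) with every successor in Z. Z1 = {m0, m1, m4, m6, m7}; fixed.
Sat(A[(p ∨ b) U p]) = {m0, m1, m4, m6, m7}
m4 ∈ Sat(A[(p ∨ b) U p]) = {m0, m1, m4, m6, m7}, so the formula holds at m4.

Yes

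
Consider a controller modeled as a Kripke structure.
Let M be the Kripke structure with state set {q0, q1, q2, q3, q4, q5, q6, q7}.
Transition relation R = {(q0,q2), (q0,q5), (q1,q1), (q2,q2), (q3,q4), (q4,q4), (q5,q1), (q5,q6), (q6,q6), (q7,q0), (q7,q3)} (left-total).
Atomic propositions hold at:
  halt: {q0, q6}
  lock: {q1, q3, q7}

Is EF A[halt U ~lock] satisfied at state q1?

No

Sat(~lock) = {q0, q2, q4, q5, q6}
A[halt U ~lock]: least fixpoint, start Z0 = Sat(~lock) = {q0, q2, q4, q5, q6}, add states in Sat(halt) with every successor in Z. Already a fixed point.
Sat(A[halt U ~lock]) = {q0, q2, q4, q5, q6}
EF A[halt U ~lock]: least fixpoint, start Z0 = {q0, q2, q4, q5, q6}, add states with some successor in Z. Z1 = {q0, q2, q3, q4, q5, q6, q7}; fixed.
Sat(EF A[halt U ~lock]) = {q0, q2, q3, q4, q5, q6, q7}
q1 ∉ Sat(EF A[halt U ~lock]) = {q0, q2, q3, q4, q5, q6, q7}, so the formula does not hold at q1.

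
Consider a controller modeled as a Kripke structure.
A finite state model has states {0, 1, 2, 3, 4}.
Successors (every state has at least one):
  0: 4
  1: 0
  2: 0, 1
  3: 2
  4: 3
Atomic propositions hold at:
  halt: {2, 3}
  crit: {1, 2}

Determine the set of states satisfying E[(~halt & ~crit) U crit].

Sat(~halt) = {0, 1, 4}
Sat(~crit) = {0, 3, 4}
Sat(~halt & ~crit) = {0, 4}
E[(~halt & ~crit) U crit]: least fixpoint, start Z0 = Sat(crit) = {1, 2}, add states in Sat(~halt & ~crit) with some successor in Z. Already a fixed point.
Sat(E[(~halt & ~crit) U crit]) = {1, 2}

{1, 2}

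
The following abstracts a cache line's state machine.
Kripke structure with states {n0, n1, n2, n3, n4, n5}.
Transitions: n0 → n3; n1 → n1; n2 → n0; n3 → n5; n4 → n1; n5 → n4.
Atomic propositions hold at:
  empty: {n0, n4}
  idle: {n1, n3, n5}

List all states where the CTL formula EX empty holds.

{n2, n5}

Sat(EX empty) = {s : some successor in {n0, n4}} = {n2, n5}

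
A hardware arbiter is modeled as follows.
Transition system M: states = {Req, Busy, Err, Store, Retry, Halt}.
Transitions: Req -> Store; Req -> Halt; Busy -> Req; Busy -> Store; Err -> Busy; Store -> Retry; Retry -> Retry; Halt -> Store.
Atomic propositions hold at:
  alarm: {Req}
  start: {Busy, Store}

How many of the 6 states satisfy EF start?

5

EF start: least fixpoint, start Z0 = {Busy, Store}, add states with some successor in Z. Z1 = {Req, Busy, Err, Store, Halt}; fixed.
Sat(EF start) = {Req, Busy, Err, Store, Halt}
|Sat(EF start)| = |{Req, Busy, Err, Store, Halt}| = 5.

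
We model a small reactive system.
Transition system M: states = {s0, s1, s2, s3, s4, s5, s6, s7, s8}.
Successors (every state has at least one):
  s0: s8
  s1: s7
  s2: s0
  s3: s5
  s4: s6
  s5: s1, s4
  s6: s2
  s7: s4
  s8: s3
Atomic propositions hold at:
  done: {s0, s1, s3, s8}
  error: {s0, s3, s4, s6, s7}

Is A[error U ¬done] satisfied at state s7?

Yes

Sat(¬done) = {s2, s4, s5, s6, s7}
A[error U ¬done]: least fixpoint, start Z0 = Sat(¬done) = {s2, s4, s5, s6, s7}, add states in Sat(error) with every successor in Z. Z1 = {s2, s3, s4, s5, s6, s7}; fixed.
Sat(A[error U ¬done]) = {s2, s3, s4, s5, s6, s7}
s7 ∈ Sat(A[error U ¬done]) = {s2, s3, s4, s5, s6, s7}, so the formula holds at s7.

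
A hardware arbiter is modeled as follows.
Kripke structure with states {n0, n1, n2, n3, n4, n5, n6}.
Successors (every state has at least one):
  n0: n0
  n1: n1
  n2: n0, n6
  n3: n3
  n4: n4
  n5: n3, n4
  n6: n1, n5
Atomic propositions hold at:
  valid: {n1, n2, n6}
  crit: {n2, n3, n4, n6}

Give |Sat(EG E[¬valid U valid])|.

3

Sat(¬valid) = {n0, n3, n4, n5}
E[¬valid U valid]: least fixpoint, start Z0 = Sat(valid) = {n1, n2, n6}, add states in Sat(¬valid) with some successor in Z. Already a fixed point.
Sat(E[¬valid U valid]) = {n1, n2, n6}
EG E[¬valid U valid]: greatest fixpoint, start Z0 = {n1, n2, n6}, keep only states in Sat with some successor in Z. Already a fixed point.
Sat(EG E[¬valid U valid]) = {n1, n2, n6}
|Sat(EG E[¬valid U valid])| = |{n1, n2, n6}| = 3.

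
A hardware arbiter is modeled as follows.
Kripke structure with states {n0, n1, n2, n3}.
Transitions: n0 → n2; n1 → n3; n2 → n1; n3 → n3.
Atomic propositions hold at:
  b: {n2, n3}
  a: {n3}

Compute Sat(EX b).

{n0, n1, n3}

Sat(EX b) = {s : some successor in {n2, n3}} = {n0, n1, n3}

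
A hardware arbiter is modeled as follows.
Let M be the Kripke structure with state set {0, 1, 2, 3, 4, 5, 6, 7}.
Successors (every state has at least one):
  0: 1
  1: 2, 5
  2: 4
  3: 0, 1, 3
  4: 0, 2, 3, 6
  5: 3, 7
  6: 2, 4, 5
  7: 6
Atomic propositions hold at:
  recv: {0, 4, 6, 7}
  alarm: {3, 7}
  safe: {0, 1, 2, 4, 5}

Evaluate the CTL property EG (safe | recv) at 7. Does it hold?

Sat(safe | recv) = {0, 1, 2, 4, 5, 6, 7}
EG (safe | recv): greatest fixpoint, start Z0 = {0, 1, 2, 4, 5, 6, 7}, keep only states in Sat with some successor in Z. Already a fixed point.
Sat(EG (safe | recv)) = {0, 1, 2, 4, 5, 6, 7}
7 ∈ Sat(EG (safe | recv)) = {0, 1, 2, 4, 5, 6, 7}, so the formula holds at 7.

Yes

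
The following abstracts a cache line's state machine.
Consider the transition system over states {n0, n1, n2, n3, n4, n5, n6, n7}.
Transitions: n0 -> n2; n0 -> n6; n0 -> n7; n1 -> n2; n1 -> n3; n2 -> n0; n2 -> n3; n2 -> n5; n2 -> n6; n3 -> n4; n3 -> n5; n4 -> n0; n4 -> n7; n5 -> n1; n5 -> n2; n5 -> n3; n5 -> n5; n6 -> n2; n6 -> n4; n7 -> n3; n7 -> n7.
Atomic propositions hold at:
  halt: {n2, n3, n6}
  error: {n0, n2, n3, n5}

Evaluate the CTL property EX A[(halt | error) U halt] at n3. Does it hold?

Sat(halt | error) = {n0, n2, n3, n5, n6}
A[(halt | error) U halt]: least fixpoint, start Z0 = Sat(halt) = {n2, n3, n6}, add states in Sat(halt | error) with every successor in Z. Already a fixed point.
Sat(A[(halt | error) U halt]) = {n2, n3, n6}
Sat(EX A[(halt | error) U halt]) = {s : some successor in {n2, n3, n6}} = {n0, n1, n2, n5, n6, n7}
n3 ∉ Sat(EX A[(halt | error) U halt]) = {n0, n1, n2, n5, n6, n7}, so the formula does not hold at n3.

No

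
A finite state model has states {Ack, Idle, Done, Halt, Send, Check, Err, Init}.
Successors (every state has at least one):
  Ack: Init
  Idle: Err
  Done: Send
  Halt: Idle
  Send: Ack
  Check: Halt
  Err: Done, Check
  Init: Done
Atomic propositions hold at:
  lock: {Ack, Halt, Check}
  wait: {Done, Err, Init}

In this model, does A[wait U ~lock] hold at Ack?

No

Sat(~lock) = {Idle, Done, Send, Err, Init}
A[wait U ~lock]: least fixpoint, start Z0 = Sat(~lock) = {Idle, Done, Send, Err, Init}, add states in Sat(wait) with every successor in Z. Already a fixed point.
Sat(A[wait U ~lock]) = {Idle, Done, Send, Err, Init}
Ack ∉ Sat(A[wait U ~lock]) = {Idle, Done, Send, Err, Init}, so the formula does not hold at Ack.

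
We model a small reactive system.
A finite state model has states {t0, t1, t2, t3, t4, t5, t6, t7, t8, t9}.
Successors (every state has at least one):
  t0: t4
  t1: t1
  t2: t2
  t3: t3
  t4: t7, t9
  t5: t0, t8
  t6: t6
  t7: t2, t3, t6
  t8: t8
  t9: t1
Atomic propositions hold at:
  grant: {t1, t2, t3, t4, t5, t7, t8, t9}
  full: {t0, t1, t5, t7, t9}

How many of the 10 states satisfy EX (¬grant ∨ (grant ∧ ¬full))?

7

Sat(¬grant) = {t0, t6}
Sat(¬full) = {t2, t3, t4, t6, t8}
Sat(grant ∧ ¬full) = {t2, t3, t4, t8}
Sat(¬grant ∨ (grant ∧ ¬full)) = {t0, t2, t3, t4, t6, t8}
Sat(EX (¬grant ∨ (grant ∧ ¬full))) = {s : some successor in {t0, t2, t3, t4, t6, t8}} = {t0, t2, t3, t5, t6, t7, t8}
|Sat(EX (¬grant ∨ (grant ∧ ¬full)))| = |{t0, t2, t3, t5, t6, t7, t8}| = 7.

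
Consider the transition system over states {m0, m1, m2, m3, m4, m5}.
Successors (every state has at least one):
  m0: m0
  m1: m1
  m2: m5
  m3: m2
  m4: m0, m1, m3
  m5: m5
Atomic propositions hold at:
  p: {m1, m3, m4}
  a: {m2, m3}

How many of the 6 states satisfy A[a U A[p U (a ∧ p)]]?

1

Sat(a ∧ p) = {m3}
A[p U (a ∧ p)]: least fixpoint, start Z0 = Sat((a ∧ p)) = {m3}, add states in Sat(p) with every successor in Z. Already a fixed point.
Sat(A[p U (a ∧ p)]) = {m3}
A[a U A[p U (a ∧ p)]]: least fixpoint, start Z0 = Sat(A[p U (a ∧ p)]) = {m3}, add states in Sat(a) with every successor in Z. Already a fixed point.
Sat(A[a U A[p U (a ∧ p)]]) = {m3}
|Sat(A[a U A[p U (a ∧ p)]])| = |{m3}| = 1.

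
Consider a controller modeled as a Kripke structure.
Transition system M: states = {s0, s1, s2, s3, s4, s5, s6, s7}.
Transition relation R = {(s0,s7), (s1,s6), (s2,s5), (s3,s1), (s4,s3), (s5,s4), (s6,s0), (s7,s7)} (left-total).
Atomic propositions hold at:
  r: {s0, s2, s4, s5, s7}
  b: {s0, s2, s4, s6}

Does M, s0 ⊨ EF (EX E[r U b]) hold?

E[r U b]: least fixpoint, start Z0 = Sat(b) = {s0, s2, s4, s6}, add states in Sat(r) with some successor in Z. Z1 = {s0, s2, s4, s5, s6}; fixed.
Sat(E[r U b]) = {s0, s2, s4, s5, s6}
Sat(EX E[r U b]) = {s : some successor in {s0, s2, s4, s5, s6}} = {s1, s2, s5, s6}
EF (EX E[r U b]): least fixpoint, start Z0 = {s1, s2, s5, s6}, add states with some successor in Z. Z1 = {s1, s2, s3, s5, s6}; Z2 = {s1, s2, s3, s4, s5, s6}; fixed.
Sat(EF (EX E[r U b])) = {s1, s2, s3, s4, s5, s6}
s0 ∉ Sat(EF (EX E[r U b])) = {s1, s2, s3, s4, s5, s6}, so the formula does not hold at s0.

No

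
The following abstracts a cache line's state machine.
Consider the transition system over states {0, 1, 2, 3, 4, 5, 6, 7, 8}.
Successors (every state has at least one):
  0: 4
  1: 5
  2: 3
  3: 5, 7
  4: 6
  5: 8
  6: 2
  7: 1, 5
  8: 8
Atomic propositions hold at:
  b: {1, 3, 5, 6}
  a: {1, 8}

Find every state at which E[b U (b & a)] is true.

Sat(b & a) = {1}
E[b U (b & a)]: least fixpoint, start Z0 = Sat((b & a)) = {1}, add states in Sat(b) with some successor in Z. Already a fixed point.
Sat(E[b U (b & a)]) = {1}

{1}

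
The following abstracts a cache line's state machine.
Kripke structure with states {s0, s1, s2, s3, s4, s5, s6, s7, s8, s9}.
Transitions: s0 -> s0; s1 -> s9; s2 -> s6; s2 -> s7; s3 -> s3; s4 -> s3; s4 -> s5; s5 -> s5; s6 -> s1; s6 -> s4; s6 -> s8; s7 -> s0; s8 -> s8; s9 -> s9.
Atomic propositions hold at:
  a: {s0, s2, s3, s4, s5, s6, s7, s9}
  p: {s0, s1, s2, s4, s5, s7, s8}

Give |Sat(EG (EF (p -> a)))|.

Sat(p -> a) = {s0, s2, s3, s4, s5, s6, s7, s9}
EF (p -> a): least fixpoint, start Z0 = {s0, s2, s3, s4, s5, s6, s7, s9}, add states with some successor in Z. Z1 = {s0, s1, s2, s3, s4, s5, s6, s7, s9}; fixed.
Sat(EF (p -> a)) = {s0, s1, s2, s3, s4, s5, s6, s7, s9}
EG (EF (p -> a)): greatest fixpoint, start Z0 = {s0, s1, s2, s3, s4, s5, s6, s7, s9}, keep only states in Sat with some successor in Z. Already a fixed point.
Sat(EG (EF (p -> a))) = {s0, s1, s2, s3, s4, s5, s6, s7, s9}
|Sat(EG (EF (p -> a)))| = |{s0, s1, s2, s3, s4, s5, s6, s7, s9}| = 9.

9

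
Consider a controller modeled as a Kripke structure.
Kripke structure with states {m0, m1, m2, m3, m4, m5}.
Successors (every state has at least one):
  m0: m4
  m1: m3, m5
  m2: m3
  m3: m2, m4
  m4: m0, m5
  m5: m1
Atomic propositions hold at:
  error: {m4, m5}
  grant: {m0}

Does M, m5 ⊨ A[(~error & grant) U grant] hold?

Sat(~error) = {m0, m1, m2, m3}
Sat(~error & grant) = {m0}
A[(~error & grant) U grant]: least fixpoint, start Z0 = Sat(grant) = {m0}, add states in Sat(~error & grant) with every successor in Z. Already a fixed point.
Sat(A[(~error & grant) U grant]) = {m0}
m5 ∉ Sat(A[(~error & grant) U grant]) = {m0}, so the formula does not hold at m5.

No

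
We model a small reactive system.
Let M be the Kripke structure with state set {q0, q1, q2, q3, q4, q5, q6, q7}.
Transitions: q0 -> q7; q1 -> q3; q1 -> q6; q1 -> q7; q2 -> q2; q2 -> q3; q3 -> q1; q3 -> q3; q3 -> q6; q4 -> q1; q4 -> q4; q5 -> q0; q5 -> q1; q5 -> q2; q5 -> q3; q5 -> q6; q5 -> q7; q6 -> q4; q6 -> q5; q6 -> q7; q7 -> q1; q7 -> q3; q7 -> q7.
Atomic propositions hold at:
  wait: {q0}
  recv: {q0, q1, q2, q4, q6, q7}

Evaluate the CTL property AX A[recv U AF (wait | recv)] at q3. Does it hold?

No

Sat(wait | recv) = {q0, q1, q2, q4, q6, q7}
AF (wait | recv): least fixpoint, start Z0 = {q0, q1, q2, q4, q6, q7}, add states with every successor in Z. Already a fixed point.
Sat(AF (wait | recv)) = {q0, q1, q2, q4, q6, q7}
A[recv U AF (wait | recv)]: least fixpoint, start Z0 = Sat(AF (wait | recv)) = {q0, q1, q2, q4, q6, q7}, add states in Sat(recv) with every successor in Z. Already a fixed point.
Sat(A[recv U AF (wait | recv)]) = {q0, q1, q2, q4, q6, q7}
Sat(AX A[recv U AF (wait | recv)]) = {s : every successor in {q0, q1, q2, q4, q6, q7}} = {q0, q4}
q3 ∉ Sat(AX A[recv U AF (wait | recv)]) = {q0, q4}, so the formula does not hold at q3.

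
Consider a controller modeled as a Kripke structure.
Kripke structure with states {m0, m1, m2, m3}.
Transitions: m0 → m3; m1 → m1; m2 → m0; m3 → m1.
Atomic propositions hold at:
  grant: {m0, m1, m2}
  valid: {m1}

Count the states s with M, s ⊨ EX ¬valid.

2

Sat(¬valid) = {m0, m2, m3}
Sat(EX ¬valid) = {s : some successor in {m0, m2, m3}} = {m0, m2}
|Sat(EX ¬valid)| = |{m0, m2}| = 2.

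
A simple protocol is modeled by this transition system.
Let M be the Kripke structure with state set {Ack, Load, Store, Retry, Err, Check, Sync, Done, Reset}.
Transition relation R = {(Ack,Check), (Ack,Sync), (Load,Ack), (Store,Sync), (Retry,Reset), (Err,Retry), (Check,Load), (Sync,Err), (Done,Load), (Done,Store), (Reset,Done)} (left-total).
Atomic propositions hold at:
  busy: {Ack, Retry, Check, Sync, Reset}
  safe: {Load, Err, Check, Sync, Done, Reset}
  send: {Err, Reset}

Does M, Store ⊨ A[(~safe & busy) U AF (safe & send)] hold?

Sat(~safe) = {Ack, Store, Retry}
Sat(~safe & busy) = {Ack, Retry}
Sat(safe & send) = {Err, Reset}
AF (safe & send): least fixpoint, start Z0 = {Err, Reset}, add states with every successor in Z. Z1 = {Retry, Err, Sync, Reset}; Z2 = {Store, Retry, Err, Sync, Reset}; fixed.
Sat(AF (safe & send)) = {Store, Retry, Err, Sync, Reset}
A[(~safe & busy) U AF (safe & send)]: least fixpoint, start Z0 = Sat(AF (safe & send)) = {Store, Retry, Err, Sync, Reset}, add states in Sat(~safe & busy) with every successor in Z. Already a fixed point.
Sat(A[(~safe & busy) U AF (safe & send)]) = {Store, Retry, Err, Sync, Reset}
Store ∈ Sat(A[(~safe & busy) U AF (safe & send)]) = {Store, Retry, Err, Sync, Reset}, so the formula holds at Store.

Yes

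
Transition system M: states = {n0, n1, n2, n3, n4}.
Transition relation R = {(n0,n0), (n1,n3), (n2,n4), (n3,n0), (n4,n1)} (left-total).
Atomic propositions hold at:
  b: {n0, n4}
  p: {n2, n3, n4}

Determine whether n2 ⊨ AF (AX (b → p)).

Yes

Sat(b → p) = {n1, n2, n3, n4}
Sat(AX (b → p)) = {s : every successor in {n1, n2, n3, n4}} = {n1, n2, n4}
AF (AX (b → p)): least fixpoint, start Z0 = {n1, n2, n4}, add states with every successor in Z. Already a fixed point.
Sat(AF (AX (b → p))) = {n1, n2, n4}
n2 ∈ Sat(AF (AX (b → p))) = {n1, n2, n4}, so the formula holds at n2.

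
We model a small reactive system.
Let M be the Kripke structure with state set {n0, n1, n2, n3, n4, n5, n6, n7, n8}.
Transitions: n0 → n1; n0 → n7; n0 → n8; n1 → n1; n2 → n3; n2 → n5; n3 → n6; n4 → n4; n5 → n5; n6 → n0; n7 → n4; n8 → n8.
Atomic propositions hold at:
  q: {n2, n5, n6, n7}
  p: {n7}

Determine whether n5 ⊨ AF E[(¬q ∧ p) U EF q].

Yes

Sat(¬q) = {n0, n1, n3, n4, n8}
Sat(¬q ∧ p) = ∅
EF q: least fixpoint, start Z0 = {n2, n5, n6, n7}, add states with some successor in Z. Z1 = {n0, n2, n3, n5, n6, n7}; fixed.
Sat(EF q) = {n0, n2, n3, n5, n6, n7}
E[(¬q ∧ p) U EF q]: least fixpoint, start Z0 = Sat(EF q) = {n0, n2, n3, n5, n6, n7}, add states in Sat(¬q ∧ p) with some successor in Z. Already a fixed point.
Sat(E[(¬q ∧ p) U EF q]) = {n0, n2, n3, n5, n6, n7}
AF E[(¬q ∧ p) U EF q]: least fixpoint, start Z0 = {n0, n2, n3, n5, n6, n7}, add states with every successor in Z. Already a fixed point.
Sat(AF E[(¬q ∧ p) U EF q]) = {n0, n2, n3, n5, n6, n7}
n5 ∈ Sat(AF E[(¬q ∧ p) U EF q]) = {n0, n2, n3, n5, n6, n7}, so the formula holds at n5.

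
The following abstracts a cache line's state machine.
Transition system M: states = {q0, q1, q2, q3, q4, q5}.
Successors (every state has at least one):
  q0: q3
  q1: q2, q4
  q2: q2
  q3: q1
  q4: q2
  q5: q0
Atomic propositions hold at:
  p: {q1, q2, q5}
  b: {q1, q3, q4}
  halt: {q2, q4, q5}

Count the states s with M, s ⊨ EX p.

Sat(EX p) = {s : some successor in {q1, q2, q5}} = {q1, q2, q3, q4}
|Sat(EX p)| = |{q1, q2, q3, q4}| = 4.

4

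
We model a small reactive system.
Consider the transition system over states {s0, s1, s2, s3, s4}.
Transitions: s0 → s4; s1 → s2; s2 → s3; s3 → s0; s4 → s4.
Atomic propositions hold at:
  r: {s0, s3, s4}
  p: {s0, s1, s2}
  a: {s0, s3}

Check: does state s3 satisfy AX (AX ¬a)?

Yes

Sat(¬a) = {s1, s2, s4}
Sat(AX ¬a) = {s : every successor in {s1, s2, s4}} = {s0, s1, s4}
Sat(AX (AX ¬a)) = {s : every successor in {s0, s1, s4}} = {s0, s3, s4}
s3 ∈ Sat(AX (AX ¬a)) = {s0, s3, s4}, so the formula holds at s3.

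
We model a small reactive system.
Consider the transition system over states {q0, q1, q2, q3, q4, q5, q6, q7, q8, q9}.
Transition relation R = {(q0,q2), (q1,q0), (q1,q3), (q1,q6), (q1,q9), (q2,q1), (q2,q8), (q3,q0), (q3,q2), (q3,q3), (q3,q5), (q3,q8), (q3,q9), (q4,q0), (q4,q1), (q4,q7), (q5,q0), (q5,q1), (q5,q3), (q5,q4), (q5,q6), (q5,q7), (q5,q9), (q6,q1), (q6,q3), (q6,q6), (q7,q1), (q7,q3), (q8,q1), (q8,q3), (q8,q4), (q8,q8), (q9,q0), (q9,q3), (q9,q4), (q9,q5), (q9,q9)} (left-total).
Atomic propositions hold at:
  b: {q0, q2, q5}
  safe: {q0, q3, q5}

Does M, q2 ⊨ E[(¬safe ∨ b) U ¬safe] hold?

Yes

Sat(¬safe) = {q1, q2, q4, q6, q7, q8, q9}
Sat(¬safe ∨ b) = {q0, q1, q2, q4, q5, q6, q7, q8, q9}
E[(¬safe ∨ b) U ¬safe]: least fixpoint, start Z0 = Sat(¬safe) = {q1, q2, q4, q6, q7, q8, q9}, add states in Sat(¬safe ∨ b) with some successor in Z. Z1 = {q0, q1, q2, q4, q5, q6, q7, q8, q9}; fixed.
Sat(E[(¬safe ∨ b) U ¬safe]) = {q0, q1, q2, q4, q5, q6, q7, q8, q9}
q2 ∈ Sat(E[(¬safe ∨ b) U ¬safe]) = {q0, q1, q2, q4, q5, q6, q7, q8, q9}, so the formula holds at q2.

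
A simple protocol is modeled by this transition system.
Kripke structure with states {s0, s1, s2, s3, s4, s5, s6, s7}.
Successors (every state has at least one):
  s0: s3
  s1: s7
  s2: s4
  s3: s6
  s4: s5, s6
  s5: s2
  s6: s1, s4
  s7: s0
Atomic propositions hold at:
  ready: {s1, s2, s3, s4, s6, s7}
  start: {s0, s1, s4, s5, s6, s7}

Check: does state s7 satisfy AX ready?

Sat(AX ready) = {s : every successor in {s1, s2, s3, s4, s6, s7}} = {s0, s1, s2, s3, s5, s6}
s7 ∉ Sat(AX ready) = {s0, s1, s2, s3, s5, s6}, so the formula does not hold at s7.

No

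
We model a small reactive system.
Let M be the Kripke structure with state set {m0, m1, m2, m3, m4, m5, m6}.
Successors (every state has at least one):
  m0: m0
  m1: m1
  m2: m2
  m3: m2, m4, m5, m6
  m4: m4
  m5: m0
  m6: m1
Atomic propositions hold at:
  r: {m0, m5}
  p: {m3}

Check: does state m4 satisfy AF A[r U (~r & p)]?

No

Sat(~r) = {m1, m2, m3, m4, m6}
Sat(~r & p) = {m3}
A[r U (~r & p)]: least fixpoint, start Z0 = Sat((~r & p)) = {m3}, add states in Sat(r) with every successor in Z. Already a fixed point.
Sat(A[r U (~r & p)]) = {m3}
AF A[r U (~r & p)]: least fixpoint, start Z0 = {m3}, add states with every successor in Z. Already a fixed point.
Sat(AF A[r U (~r & p)]) = {m3}
m4 ∉ Sat(AF A[r U (~r & p)]) = {m3}, so the formula does not hold at m4.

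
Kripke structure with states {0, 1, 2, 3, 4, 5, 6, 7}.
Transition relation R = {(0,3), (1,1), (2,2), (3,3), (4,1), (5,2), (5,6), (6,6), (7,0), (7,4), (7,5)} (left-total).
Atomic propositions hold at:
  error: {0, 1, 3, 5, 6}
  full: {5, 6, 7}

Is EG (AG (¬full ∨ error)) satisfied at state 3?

Sat(¬full) = {0, 1, 2, 3, 4}
Sat(¬full ∨ error) = {0, 1, 2, 3, 4, 5, 6}
AG (¬full ∨ error): greatest fixpoint, start Z0 = {0, 1, 2, 3, 4, 5, 6}, keep only states in Sat with every successor in Z. Already a fixed point.
Sat(AG (¬full ∨ error)) = {0, 1, 2, 3, 4, 5, 6}
EG (AG (¬full ∨ error)): greatest fixpoint, start Z0 = {0, 1, 2, 3, 4, 5, 6}, keep only states in Sat with some successor in Z. Already a fixed point.
Sat(EG (AG (¬full ∨ error))) = {0, 1, 2, 3, 4, 5, 6}
3 ∈ Sat(EG (AG (¬full ∨ error))) = {0, 1, 2, 3, 4, 5, 6}, so the formula holds at 3.

Yes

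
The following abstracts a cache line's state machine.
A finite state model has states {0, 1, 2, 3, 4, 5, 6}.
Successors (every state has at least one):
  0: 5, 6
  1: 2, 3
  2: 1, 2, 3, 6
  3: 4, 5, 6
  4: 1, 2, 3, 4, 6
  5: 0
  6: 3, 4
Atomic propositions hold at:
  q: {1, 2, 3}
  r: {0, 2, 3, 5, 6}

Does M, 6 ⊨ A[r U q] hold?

A[r U q]: least fixpoint, start Z0 = Sat(q) = {1, 2, 3}, add states in Sat(r) with every successor in Z. Already a fixed point.
Sat(A[r U q]) = {1, 2, 3}
6 ∉ Sat(A[r U q]) = {1, 2, 3}, so the formula does not hold at 6.

No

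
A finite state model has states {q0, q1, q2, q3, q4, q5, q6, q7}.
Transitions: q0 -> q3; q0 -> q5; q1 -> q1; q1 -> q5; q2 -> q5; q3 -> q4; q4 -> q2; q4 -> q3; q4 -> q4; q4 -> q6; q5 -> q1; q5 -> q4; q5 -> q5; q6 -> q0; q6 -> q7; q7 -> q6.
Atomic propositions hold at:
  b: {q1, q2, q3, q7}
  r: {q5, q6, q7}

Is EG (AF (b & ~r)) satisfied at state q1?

Sat(~r) = {q0, q1, q2, q3, q4}
Sat(b & ~r) = {q1, q2, q3}
AF (b & ~r): least fixpoint, start Z0 = {q1, q2, q3}, add states with every successor in Z. Already a fixed point.
Sat(AF (b & ~r)) = {q1, q2, q3}
EG (AF (b & ~r)): greatest fixpoint, start Z0 = {q1, q2, q3}, keep only states in Sat with some successor in Z. Z1 = {q1}; fixed.
Sat(EG (AF (b & ~r))) = {q1}
q1 ∈ Sat(EG (AF (b & ~r))) = {q1}, so the formula holds at q1.

Yes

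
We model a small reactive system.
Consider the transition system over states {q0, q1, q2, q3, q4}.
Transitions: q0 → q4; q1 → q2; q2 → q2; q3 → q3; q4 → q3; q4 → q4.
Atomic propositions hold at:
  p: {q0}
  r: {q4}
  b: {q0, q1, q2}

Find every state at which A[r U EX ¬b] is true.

Sat(¬b) = {q3, q4}
Sat(EX ¬b) = {s : some successor in {q3, q4}} = {q0, q3, q4}
A[r U EX ¬b]: least fixpoint, start Z0 = Sat(EX ¬b) = {q0, q3, q4}, add states in Sat(r) with every successor in Z. Already a fixed point.
Sat(A[r U EX ¬b]) = {q0, q3, q4}

{q0, q3, q4}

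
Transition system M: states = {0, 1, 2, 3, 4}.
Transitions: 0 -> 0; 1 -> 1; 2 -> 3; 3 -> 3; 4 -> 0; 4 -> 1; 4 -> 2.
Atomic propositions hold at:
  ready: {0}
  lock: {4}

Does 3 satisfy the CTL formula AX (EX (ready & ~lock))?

No

Sat(~lock) = {0, 1, 2, 3}
Sat(ready & ~lock) = {0}
Sat(EX (ready & ~lock)) = {s : some successor in {0}} = {0, 4}
Sat(AX (EX (ready & ~lock))) = {s : every successor in {0, 4}} = {0}
3 ∉ Sat(AX (EX (ready & ~lock))) = {0}, so the formula does not hold at 3.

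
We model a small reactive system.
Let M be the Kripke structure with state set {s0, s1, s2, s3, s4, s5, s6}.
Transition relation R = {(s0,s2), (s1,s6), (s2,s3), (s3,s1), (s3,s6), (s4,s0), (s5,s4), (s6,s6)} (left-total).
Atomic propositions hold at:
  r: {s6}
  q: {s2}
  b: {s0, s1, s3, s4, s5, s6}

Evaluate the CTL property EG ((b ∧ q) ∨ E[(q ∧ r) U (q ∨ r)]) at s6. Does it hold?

Sat(b ∧ q) = ∅
Sat(q ∧ r) = ∅
Sat(q ∨ r) = {s2, s6}
E[(q ∧ r) U (q ∨ r)]: least fixpoint, start Z0 = Sat((q ∨ r)) = {s2, s6}, add states in Sat(q ∧ r) with some successor in Z. Already a fixed point.
Sat(E[(q ∧ r) U (q ∨ r)]) = {s2, s6}
Sat((b ∧ q) ∨ E[(q ∧ r) U (q ∨ r)]) = {s2, s6}
EG ((b ∧ q) ∨ E[(q ∧ r) U (q ∨ r)]): greatest fixpoint, start Z0 = {s2, s6}, keep only states in Sat with some successor in Z. Z1 = {s6}; fixed.
Sat(EG ((b ∧ q) ∨ E[(q ∧ r) U (q ∨ r)])) = {s6}
s6 ∈ Sat(EG ((b ∧ q) ∨ E[(q ∧ r) U (q ∨ r)])) = {s6}, so the formula holds at s6.

Yes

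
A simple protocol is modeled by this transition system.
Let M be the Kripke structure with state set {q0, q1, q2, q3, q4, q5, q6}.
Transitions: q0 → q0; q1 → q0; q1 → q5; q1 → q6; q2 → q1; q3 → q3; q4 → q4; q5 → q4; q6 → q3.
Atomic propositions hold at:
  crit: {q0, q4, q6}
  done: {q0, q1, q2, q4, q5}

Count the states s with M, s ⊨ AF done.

AF done: least fixpoint, start Z0 = {q0, q1, q2, q4, q5}, add states with every successor in Z. Already a fixed point.
Sat(AF done) = {q0, q1, q2, q4, q5}
|Sat(AF done)| = |{q0, q1, q2, q4, q5}| = 5.

5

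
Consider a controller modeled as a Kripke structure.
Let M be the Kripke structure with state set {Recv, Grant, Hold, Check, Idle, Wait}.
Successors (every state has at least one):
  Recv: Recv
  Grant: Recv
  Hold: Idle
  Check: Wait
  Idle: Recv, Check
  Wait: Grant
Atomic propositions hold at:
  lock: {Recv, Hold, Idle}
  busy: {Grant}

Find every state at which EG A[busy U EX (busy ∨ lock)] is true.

Sat(busy ∨ lock) = {Recv, Grant, Hold, Idle}
Sat(EX (busy ∨ lock)) = {s : some successor in {Recv, Grant, Hold, Idle}} = {Recv, Grant, Hold, Idle, Wait}
A[busy U EX (busy ∨ lock)]: least fixpoint, start Z0 = Sat(EX (busy ∨ lock)) = {Recv, Grant, Hold, Idle, Wait}, add states in Sat(busy) with every successor in Z. Already a fixed point.
Sat(A[busy U EX (busy ∨ lock)]) = {Recv, Grant, Hold, Idle, Wait}
EG A[busy U EX (busy ∨ lock)]: greatest fixpoint, start Z0 = {Recv, Grant, Hold, Idle, Wait}, keep only states in Sat with some successor in Z. Already a fixed point.
Sat(EG A[busy U EX (busy ∨ lock)]) = {Recv, Grant, Hold, Idle, Wait}

{Recv, Grant, Hold, Idle, Wait}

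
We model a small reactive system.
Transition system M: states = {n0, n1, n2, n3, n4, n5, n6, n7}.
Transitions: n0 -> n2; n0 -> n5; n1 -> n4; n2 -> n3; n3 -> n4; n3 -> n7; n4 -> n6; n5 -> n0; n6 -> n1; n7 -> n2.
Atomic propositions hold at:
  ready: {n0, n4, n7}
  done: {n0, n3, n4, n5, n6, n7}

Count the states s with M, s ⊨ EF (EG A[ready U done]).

A[ready U done]: least fixpoint, start Z0 = Sat(done) = {n0, n3, n4, n5, n6, n7}, add states in Sat(ready) with every successor in Z. Already a fixed point.
Sat(A[ready U done]) = {n0, n3, n4, n5, n6, n7}
EG A[ready U done]: greatest fixpoint, start Z0 = {n0, n3, n4, n5, n6, n7}, keep only states in Sat with some successor in Z. Z1 = {n0, n3, n4, n5}; Z2 = {n0, n3, n5}; Z3 = {n0, n5}; fixed.
Sat(EG A[ready U done]) = {n0, n5}
EF (EG A[ready U done]): least fixpoint, start Z0 = {n0, n5}, add states with some successor in Z. Already a fixed point.
Sat(EF (EG A[ready U done])) = {n0, n5}
|Sat(EF (EG A[ready U done]))| = |{n0, n5}| = 2.

2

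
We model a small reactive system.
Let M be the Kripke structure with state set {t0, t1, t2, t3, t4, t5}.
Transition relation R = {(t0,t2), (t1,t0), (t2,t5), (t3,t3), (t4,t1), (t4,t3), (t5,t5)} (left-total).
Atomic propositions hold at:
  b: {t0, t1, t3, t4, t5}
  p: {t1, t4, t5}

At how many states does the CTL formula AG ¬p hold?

Sat(¬p) = {t0, t2, t3}
AG ¬p: greatest fixpoint, start Z0 = {t0, t2, t3}, keep only states in Sat with every successor in Z. Z1 = {t0, t3}; Z2 = {t3}; fixed.
Sat(AG ¬p) = {t3}
|Sat(AG ¬p)| = |{t3}| = 1.

1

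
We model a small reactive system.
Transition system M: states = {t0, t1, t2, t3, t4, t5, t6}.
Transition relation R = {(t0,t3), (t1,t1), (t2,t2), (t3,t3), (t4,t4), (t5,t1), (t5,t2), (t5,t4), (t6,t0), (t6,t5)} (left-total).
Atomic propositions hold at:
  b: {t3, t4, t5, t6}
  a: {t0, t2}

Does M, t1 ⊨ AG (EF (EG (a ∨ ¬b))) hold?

Sat(¬b) = {t0, t1, t2}
Sat(a ∨ ¬b) = {t0, t1, t2}
EG (a ∨ ¬b): greatest fixpoint, start Z0 = {t0, t1, t2}, keep only states in Sat with some successor in Z. Z1 = {t1, t2}; fixed.
Sat(EG (a ∨ ¬b)) = {t1, t2}
EF (EG (a ∨ ¬b)): least fixpoint, start Z0 = {t1, t2}, add states with some successor in Z. Z1 = {t1, t2, t5}; Z2 = {t1, t2, t5, t6}; fixed.
Sat(EF (EG (a ∨ ¬b))) = {t1, t2, t5, t6}
AG (EF (EG (a ∨ ¬b))): greatest fixpoint, start Z0 = {t1, t2, t5, t6}, keep only states in Sat with every successor in Z. Z1 = {t1, t2}; fixed.
Sat(AG (EF (EG (a ∨ ¬b)))) = {t1, t2}
t1 ∈ Sat(AG (EF (EG (a ∨ ¬b)))) = {t1, t2}, so the formula holds at t1.

Yes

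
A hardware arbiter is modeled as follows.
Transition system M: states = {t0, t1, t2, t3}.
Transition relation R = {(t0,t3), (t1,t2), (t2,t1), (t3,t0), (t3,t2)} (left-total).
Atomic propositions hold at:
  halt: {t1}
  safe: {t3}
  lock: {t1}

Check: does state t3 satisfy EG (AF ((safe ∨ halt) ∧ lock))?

No

Sat(safe ∨ halt) = {t1, t3}
Sat((safe ∨ halt) ∧ lock) = {t1}
AF ((safe ∨ halt) ∧ lock): least fixpoint, start Z0 = {t1}, add states with every successor in Z. Z1 = {t1, t2}; fixed.
Sat(AF ((safe ∨ halt) ∧ lock)) = {t1, t2}
EG (AF ((safe ∨ halt) ∧ lock)): greatest fixpoint, start Z0 = {t1, t2}, keep only states in Sat with some successor in Z. Already a fixed point.
Sat(EG (AF ((safe ∨ halt) ∧ lock))) = {t1, t2}
t3 ∉ Sat(EG (AF ((safe ∨ halt) ∧ lock))) = {t1, t2}, so the formula does not hold at t3.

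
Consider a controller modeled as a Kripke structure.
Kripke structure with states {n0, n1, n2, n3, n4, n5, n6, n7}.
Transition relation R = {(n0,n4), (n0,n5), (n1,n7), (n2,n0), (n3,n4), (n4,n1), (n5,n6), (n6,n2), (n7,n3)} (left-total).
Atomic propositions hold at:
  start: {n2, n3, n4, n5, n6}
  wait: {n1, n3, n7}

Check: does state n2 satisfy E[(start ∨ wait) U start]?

Yes

Sat(start ∨ wait) = {n1, n2, n3, n4, n5, n6, n7}
E[(start ∨ wait) U start]: least fixpoint, start Z0 = Sat(start) = {n2, n3, n4, n5, n6}, add states in Sat(start ∨ wait) with some successor in Z. Z1 = {n2, n3, n4, n5, n6, n7}; Z2 = {n1, n2, n3, n4, n5, n6, n7}; fixed.
Sat(E[(start ∨ wait) U start]) = {n1, n2, n3, n4, n5, n6, n7}
n2 ∈ Sat(E[(start ∨ wait) U start]) = {n1, n2, n3, n4, n5, n6, n7}, so the formula holds at n2.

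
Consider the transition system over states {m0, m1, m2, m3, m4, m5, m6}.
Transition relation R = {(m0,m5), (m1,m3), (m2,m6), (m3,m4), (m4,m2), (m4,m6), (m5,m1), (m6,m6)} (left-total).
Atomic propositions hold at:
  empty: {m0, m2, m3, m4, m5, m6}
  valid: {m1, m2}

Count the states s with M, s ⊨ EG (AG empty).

AG empty: greatest fixpoint, start Z0 = {m0, m2, m3, m4, m5, m6}, keep only states in Sat with every successor in Z. Z1 = {m0, m2, m3, m4, m6}; Z2 = {m2, m3, m4, m6}; fixed.
Sat(AG empty) = {m2, m3, m4, m6}
EG (AG empty): greatest fixpoint, start Z0 = {m2, m3, m4, m6}, keep only states in Sat with some successor in Z. Already a fixed point.
Sat(EG (AG empty)) = {m2, m3, m4, m6}
|Sat(EG (AG empty))| = |{m2, m3, m4, m6}| = 4.

4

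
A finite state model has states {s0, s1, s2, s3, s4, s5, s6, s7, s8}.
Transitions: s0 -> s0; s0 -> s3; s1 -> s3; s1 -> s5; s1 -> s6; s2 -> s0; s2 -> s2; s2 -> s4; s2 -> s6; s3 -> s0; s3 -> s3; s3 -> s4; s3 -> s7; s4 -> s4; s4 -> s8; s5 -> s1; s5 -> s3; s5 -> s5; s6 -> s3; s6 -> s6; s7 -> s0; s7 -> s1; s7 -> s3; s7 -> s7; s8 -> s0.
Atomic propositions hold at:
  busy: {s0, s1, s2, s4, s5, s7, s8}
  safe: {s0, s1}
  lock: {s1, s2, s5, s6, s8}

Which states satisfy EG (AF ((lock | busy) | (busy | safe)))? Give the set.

Sat(lock | busy) = {s0, s1, s2, s4, s5, s6, s7, s8}
Sat(busy | safe) = {s0, s1, s2, s4, s5, s7, s8}
Sat((lock | busy) | (busy | safe)) = {s0, s1, s2, s4, s5, s6, s7, s8}
AF ((lock | busy) | (busy | safe)): least fixpoint, start Z0 = {s0, s1, s2, s4, s5, s6, s7, s8}, add states with every successor in Z. Already a fixed point.
Sat(AF ((lock | busy) | (busy | safe))) = {s0, s1, s2, s4, s5, s6, s7, s8}
EG (AF ((lock | busy) | (busy | safe))): greatest fixpoint, start Z0 = {s0, s1, s2, s4, s5, s6, s7, s8}, keep only states in Sat with some successor in Z. Already a fixed point.
Sat(EG (AF ((lock | busy) | (busy | safe)))) = {s0, s1, s2, s4, s5, s6, s7, s8}

{s0, s1, s2, s4, s5, s6, s7, s8}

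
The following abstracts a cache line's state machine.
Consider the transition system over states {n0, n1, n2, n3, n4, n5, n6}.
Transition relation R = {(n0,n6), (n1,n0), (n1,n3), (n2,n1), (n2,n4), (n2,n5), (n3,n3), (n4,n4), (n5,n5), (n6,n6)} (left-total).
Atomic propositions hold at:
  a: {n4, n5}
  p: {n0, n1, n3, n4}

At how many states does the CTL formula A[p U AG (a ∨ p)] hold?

3

Sat(a ∨ p) = {n0, n1, n3, n4, n5}
AG (a ∨ p): greatest fixpoint, start Z0 = {n0, n1, n3, n4, n5}, keep only states in Sat with every successor in Z. Z1 = {n1, n3, n4, n5}; Z2 = {n3, n4, n5}; fixed.
Sat(AG (a ∨ p)) = {n3, n4, n5}
A[p U AG (a ∨ p)]: least fixpoint, start Z0 = Sat(AG (a ∨ p)) = {n3, n4, n5}, add states in Sat(p) with every successor in Z. Already a fixed point.
Sat(A[p U AG (a ∨ p)]) = {n3, n4, n5}
|Sat(A[p U AG (a ∨ p)])| = |{n3, n4, n5}| = 3.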